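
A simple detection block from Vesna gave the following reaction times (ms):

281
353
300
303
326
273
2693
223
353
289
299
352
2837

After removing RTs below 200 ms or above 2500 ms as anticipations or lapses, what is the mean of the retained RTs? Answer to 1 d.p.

Excluded: 2693, 2837
Retained (n=11): Σ = 3352
Mean = 3352/11 = 304.7273

304.7 ms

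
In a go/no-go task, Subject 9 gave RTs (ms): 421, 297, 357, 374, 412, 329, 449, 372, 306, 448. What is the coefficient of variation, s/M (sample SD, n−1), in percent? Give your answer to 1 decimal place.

n = 10, Σ = 3765, M = 376.5000
Σ(x−M)² = 27562.500; s = √(27562.500/9) = 55.3399
CV = 55.3399 / 376.5000 = 0.14699 = 14.699%

14.7%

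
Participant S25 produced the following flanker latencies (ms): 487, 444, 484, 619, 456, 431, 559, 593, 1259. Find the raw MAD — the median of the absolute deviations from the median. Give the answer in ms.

56 ms

Sorted: 431, 444, 456, 484, 487, 559, 593, 619, 1259 → median = 487
|x − 487|: 0, 43, 3, 132, 31, 56, 72, 106, 772
Sorted deviations: 0, 3, 31, 43, 56, 72, 106, 132, 772 → MAD = 56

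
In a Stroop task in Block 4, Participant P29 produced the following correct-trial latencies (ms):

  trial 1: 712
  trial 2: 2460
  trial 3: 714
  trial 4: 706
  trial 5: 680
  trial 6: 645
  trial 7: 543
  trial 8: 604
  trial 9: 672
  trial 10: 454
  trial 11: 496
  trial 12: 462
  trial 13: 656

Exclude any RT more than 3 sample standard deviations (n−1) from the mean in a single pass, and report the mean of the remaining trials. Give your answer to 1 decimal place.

n = 13, ΣRT = 9804, M = 754.154
Σ(x−M)² = 3258637.69; s = √(3258637.69/12) = 521.108
Cutoffs: 754.154 ± 3·521.108 → [-809.2, 2317.5]
Outside: 2460 → excluded.
Retained (n=12): Σ = 7344, mean = 7344/12 = 612.000

612.0 ms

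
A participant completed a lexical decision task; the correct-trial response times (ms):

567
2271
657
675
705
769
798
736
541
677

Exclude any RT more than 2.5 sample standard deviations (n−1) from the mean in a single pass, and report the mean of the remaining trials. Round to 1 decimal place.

680.6 ms

n = 10, ΣRT = 8396, M = 839.600
Σ(x−M)² = 2334818.40; s = √(2334818.40/9) = 509.337
Cutoffs: 839.600 ± 2.5·509.337 → [-433.7, 2112.9]
Outside: 2271 → excluded.
Retained (n=9): Σ = 6125, mean = 6125/9 = 680.556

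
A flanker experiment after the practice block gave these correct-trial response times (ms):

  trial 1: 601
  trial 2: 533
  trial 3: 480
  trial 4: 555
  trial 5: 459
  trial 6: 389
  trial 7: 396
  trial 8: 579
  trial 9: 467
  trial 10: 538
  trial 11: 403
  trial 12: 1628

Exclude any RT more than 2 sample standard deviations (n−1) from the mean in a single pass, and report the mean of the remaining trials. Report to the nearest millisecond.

491 ms

n = 12, ΣRT = 7028, M = 585.667
Σ(x−M)² = 1242034.67; s = √(1242034.67/11) = 336.024
Cutoffs: 585.667 ± 2·336.024 → [-86.4, 1257.7]
Outside: 1628 → excluded.
Retained (n=11): Σ = 5400, mean = 5400/11 = 490.909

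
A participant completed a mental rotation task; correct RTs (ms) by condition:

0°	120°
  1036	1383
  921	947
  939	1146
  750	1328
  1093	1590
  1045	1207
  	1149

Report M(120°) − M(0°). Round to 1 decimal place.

M(0°) = 5784/6 = 964.000
M(120°) = 8750/7 = 1250.000
Difference = 1250.000 − 964.000 = 286.000 ms

286.0 ms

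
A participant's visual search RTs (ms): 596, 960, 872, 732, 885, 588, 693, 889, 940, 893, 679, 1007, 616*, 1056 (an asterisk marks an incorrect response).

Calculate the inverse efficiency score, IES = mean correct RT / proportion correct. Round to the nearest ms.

Correct trials (n=13): 596, 960, 872, 732, 885, 588, 693, 889, 940, 893, 679, 1007, 1056
Mean correct RT = 10790/13 = 830.0000 ms
Proportion correct = 13/14
IES = 830.0000 / (13/14) = 893.846 ms

894 ms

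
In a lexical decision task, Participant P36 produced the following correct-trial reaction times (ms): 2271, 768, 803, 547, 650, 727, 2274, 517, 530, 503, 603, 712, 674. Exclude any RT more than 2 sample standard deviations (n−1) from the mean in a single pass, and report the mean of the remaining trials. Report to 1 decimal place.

639.5 ms

n = 13, ΣRT = 11579, M = 890.692
Σ(x−M)² = 4626088.77; s = √(4626088.77/12) = 620.892
Cutoffs: 890.692 ± 2·620.892 → [-351.1, 2132.5]
Outside: 2271, 2274 → excluded.
Retained (n=11): Σ = 7034, mean = 7034/11 = 639.455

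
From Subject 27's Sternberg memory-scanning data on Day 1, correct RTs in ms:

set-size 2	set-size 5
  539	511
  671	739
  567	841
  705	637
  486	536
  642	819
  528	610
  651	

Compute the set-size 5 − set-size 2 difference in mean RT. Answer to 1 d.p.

71.8 ms

M(set-size 2) = 4789/8 = 598.625
M(set-size 5) = 4693/7 = 670.429
Difference = 670.429 − 598.625 = 71.804 ms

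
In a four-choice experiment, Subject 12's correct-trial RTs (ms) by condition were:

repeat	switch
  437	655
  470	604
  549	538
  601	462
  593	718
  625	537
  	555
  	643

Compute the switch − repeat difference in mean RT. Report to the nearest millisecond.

43 ms

M(repeat) = 3275/6 = 545.833
M(switch) = 4712/8 = 589.000
Difference = 589.000 − 545.833 = 43.167 ms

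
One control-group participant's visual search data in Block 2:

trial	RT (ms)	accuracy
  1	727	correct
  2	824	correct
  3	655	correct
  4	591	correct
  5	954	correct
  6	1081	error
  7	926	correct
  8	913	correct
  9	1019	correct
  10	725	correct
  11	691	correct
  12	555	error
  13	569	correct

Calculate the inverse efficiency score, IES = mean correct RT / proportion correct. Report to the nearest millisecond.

923 ms

Correct trials (n=11): 727, 824, 655, 591, 954, 926, 913, 1019, 725, 691, 569
Mean correct RT = 8594/11 = 781.2727 ms
Proportion correct = 11/13
IES = 781.2727 / (11/13) = 923.322 ms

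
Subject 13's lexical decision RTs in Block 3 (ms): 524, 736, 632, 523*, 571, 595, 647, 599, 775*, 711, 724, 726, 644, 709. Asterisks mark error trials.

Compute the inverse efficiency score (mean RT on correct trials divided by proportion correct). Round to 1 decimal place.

Correct trials (n=12): 524, 736, 632, 571, 595, 647, 599, 711, 724, 726, 644, 709
Mean correct RT = 7818/12 = 651.5000 ms
Proportion correct = 12/14
IES = 651.5000 / (12/14) = 760.083 ms

760.1 ms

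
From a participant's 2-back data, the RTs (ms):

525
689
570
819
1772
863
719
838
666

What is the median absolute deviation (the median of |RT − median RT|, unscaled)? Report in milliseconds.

119 ms

Sorted: 525, 570, 666, 689, 719, 819, 838, 863, 1772 → median = 719
|x − 719|: 194, 30, 149, 100, 1053, 144, 0, 119, 53
Sorted deviations: 0, 30, 53, 100, 119, 144, 149, 194, 1053 → MAD = 119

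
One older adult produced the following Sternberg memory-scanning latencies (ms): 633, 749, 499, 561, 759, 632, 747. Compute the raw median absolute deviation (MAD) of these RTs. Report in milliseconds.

114 ms

Sorted: 499, 561, 632, 633, 747, 749, 759 → median = 633
|x − 633|: 0, 116, 134, 72, 126, 1, 114
Sorted deviations: 0, 1, 72, 114, 116, 126, 134 → MAD = 114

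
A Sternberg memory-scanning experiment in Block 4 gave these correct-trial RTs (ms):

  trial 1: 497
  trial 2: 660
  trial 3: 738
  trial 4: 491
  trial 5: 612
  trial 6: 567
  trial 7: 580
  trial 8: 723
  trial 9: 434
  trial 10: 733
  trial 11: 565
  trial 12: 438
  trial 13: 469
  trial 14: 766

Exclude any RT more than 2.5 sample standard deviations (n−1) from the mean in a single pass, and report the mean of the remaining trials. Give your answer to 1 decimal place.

590.9 ms

n = 14, ΣRT = 8273, M = 590.929
Σ(x−M)² = 178174.93; s = √(178174.93/13) = 117.072
Cutoffs: 590.929 ± 2.5·117.072 → [298.2, 883.6]
No RTs fall outside the cutoffs; all 14 retained. Mean = 8273/14 = 590.929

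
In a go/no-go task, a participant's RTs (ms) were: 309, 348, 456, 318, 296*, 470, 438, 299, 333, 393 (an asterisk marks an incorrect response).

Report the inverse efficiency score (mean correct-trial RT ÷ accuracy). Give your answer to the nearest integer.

415 ms

Correct trials (n=9): 309, 348, 456, 318, 470, 438, 299, 333, 393
Mean correct RT = 3364/9 = 373.7778 ms
Proportion correct = 9/10
IES = 373.7778 / (9/10) = 415.309 ms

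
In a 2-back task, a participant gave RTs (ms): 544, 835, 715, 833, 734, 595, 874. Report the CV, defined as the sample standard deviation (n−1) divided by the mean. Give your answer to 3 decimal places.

0.172

n = 7, Σ = 5130, M = 732.8571
Σ(x−M)² = 95374.857; s = √(95374.857/6) = 126.0786
CV = 126.0786 / 732.8571 = 0.17204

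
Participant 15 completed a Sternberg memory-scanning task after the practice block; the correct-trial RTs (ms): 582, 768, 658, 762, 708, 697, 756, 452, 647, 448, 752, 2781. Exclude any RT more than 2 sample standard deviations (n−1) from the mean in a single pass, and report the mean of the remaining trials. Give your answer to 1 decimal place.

n = 12, ΣRT = 10011, M = 834.250
Σ(x−M)² = 4272170.25; s = √(4272170.25/11) = 623.201
Cutoffs: 834.250 ± 2·623.201 → [-412.2, 2080.7]
Outside: 2781 → excluded.
Retained (n=11): Σ = 7230, mean = 7230/11 = 657.273

657.3 ms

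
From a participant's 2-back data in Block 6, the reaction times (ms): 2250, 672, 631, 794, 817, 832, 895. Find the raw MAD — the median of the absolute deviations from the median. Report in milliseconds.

78 ms

Sorted: 631, 672, 794, 817, 832, 895, 2250 → median = 817
|x − 817|: 1433, 145, 186, 23, 0, 15, 78
Sorted deviations: 0, 15, 23, 78, 145, 186, 1433 → MAD = 78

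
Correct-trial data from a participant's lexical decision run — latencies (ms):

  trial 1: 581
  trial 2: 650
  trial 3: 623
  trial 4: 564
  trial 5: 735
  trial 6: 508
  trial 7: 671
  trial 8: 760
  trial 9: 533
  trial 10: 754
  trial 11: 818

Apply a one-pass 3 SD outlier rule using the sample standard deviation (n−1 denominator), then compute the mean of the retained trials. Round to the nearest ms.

654 ms

n = 11, ΣRT = 7197, M = 654.273
Σ(x−M)² = 105344.18; s = √(105344.18/10) = 102.637
Cutoffs: 654.273 ± 3·102.637 → [346.4, 962.2]
No RTs fall outside the cutoffs; all 11 retained. Mean = 7197/11 = 654.273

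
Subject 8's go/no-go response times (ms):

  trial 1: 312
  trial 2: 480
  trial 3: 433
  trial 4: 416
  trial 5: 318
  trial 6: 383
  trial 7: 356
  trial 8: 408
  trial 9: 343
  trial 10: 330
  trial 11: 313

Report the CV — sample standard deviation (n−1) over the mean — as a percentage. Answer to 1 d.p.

n = 11, Σ = 4092, M = 372.0000
Σ(x−M)² = 31596.000; s = √(31596.000/10) = 56.2103
CV = 56.2103 / 372.0000 = 0.15110 = 15.110%

15.1%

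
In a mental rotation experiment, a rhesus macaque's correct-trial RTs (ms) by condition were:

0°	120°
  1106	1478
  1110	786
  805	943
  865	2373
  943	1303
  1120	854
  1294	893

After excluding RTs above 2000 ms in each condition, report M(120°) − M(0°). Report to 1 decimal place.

120°: exclude 2373
M(0°) = 7243/7 = 1034.714
M(120°) = 6257/6 = 1042.833
Difference = 1042.833 − 1034.714 = 8.119 ms

8.1 ms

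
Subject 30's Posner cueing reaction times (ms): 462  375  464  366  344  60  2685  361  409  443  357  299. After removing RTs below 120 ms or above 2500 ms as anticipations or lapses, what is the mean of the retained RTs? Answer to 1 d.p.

Excluded: 60, 2685
Retained (n=10): Σ = 3880
Mean = 3880/10 = 388.0000

388.0 ms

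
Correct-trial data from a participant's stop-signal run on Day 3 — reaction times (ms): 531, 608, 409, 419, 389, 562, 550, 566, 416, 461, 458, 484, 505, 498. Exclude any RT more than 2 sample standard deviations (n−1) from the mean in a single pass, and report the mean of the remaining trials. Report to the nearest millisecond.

n = 14, ΣRT = 6856, M = 489.714
Σ(x−M)² = 59632.86; s = √(59632.86/13) = 67.728
Cutoffs: 489.714 ± 2·67.728 → [354.3, 625.2]
No RTs fall outside the cutoffs; all 14 retained. Mean = 6856/14 = 489.714

490 ms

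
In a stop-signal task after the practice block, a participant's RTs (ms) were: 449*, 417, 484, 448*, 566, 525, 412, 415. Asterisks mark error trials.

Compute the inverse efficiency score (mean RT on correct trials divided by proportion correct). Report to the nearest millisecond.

626 ms

Correct trials (n=6): 417, 484, 566, 525, 412, 415
Mean correct RT = 2819/6 = 469.8333 ms
Proportion correct = 6/8
IES = 469.8333 / (6/8) = 626.444 ms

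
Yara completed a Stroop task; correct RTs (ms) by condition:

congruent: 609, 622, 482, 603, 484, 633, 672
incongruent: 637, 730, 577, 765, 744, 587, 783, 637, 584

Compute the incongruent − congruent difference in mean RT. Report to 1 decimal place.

M(congruent) = 4105/7 = 586.429
M(incongruent) = 6044/9 = 671.556
Difference = 671.556 − 586.429 = 85.127 ms

85.1 ms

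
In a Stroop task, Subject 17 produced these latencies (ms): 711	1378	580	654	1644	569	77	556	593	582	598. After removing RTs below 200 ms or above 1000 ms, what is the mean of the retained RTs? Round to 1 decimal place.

605.4 ms

Excluded: 77, 1378, 1644
Retained (n=8): Σ = 4843
Mean = 4843/8 = 605.3750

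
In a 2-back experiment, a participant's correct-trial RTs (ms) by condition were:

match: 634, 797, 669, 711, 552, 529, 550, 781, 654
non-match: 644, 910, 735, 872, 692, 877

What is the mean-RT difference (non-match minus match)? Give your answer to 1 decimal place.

M(match) = 5877/9 = 653.000
M(non-match) = 4730/6 = 788.333
Difference = 788.333 − 653.000 = 135.333 ms

135.3 ms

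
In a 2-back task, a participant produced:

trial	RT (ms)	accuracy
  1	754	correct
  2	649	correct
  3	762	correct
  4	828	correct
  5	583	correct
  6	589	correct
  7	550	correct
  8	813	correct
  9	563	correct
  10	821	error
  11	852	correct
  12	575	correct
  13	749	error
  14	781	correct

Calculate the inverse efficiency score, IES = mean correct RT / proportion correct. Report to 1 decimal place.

Correct trials (n=12): 754, 649, 762, 828, 583, 589, 550, 813, 563, 852, 575, 781
Mean correct RT = 8299/12 = 691.5833 ms
Proportion correct = 12/14
IES = 691.5833 / (12/14) = 806.847 ms

806.8 ms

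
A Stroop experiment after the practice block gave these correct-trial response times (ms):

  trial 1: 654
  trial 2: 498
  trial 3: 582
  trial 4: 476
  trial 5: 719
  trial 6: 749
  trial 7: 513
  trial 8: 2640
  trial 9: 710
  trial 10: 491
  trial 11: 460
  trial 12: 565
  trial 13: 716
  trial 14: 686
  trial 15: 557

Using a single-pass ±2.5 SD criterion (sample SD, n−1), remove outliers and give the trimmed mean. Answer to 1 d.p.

n = 15, ΣRT = 11016, M = 734.400
Σ(x−M)² = 4031107.60; s = √(4031107.60/14) = 536.597
Cutoffs: 734.400 ± 2.5·536.597 → [-607.1, 2075.9]
Outside: 2640 → excluded.
Retained (n=14): Σ = 8376, mean = 8376/14 = 598.286

598.3 ms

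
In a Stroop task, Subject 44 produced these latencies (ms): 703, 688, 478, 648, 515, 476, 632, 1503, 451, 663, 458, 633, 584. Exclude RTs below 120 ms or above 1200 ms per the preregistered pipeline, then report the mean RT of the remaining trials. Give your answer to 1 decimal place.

Excluded: 1503
Retained (n=12): Σ = 6929
Mean = 6929/12 = 577.4167

577.4 ms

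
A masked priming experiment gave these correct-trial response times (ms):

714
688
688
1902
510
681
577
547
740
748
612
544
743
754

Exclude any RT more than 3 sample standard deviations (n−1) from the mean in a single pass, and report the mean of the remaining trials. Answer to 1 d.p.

657.4 ms

n = 14, ΣRT = 10448, M = 746.286
Σ(x−M)² = 1531042.86; s = √(1531042.86/13) = 343.180
Cutoffs: 746.286 ± 3·343.180 → [-283.3, 1775.8]
Outside: 1902 → excluded.
Retained (n=13): Σ = 8546, mean = 8546/13 = 657.385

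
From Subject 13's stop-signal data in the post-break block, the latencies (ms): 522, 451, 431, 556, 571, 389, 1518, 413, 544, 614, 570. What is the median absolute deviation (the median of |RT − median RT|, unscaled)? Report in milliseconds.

Sorted: 389, 413, 431, 451, 522, 544, 556, 570, 571, 614, 1518 → median = 544
|x − 544|: 22, 93, 113, 12, 27, 155, 974, 131, 0, 70, 26
Sorted deviations: 0, 12, 22, 26, 27, 70, 93, 113, 131, 155, 974 → MAD = 70

70 ms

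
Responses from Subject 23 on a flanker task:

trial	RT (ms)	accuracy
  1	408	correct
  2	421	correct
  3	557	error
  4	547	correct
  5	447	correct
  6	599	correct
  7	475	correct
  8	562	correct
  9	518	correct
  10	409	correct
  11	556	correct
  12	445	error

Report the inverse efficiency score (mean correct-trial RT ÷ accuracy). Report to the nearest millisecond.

593 ms

Correct trials (n=10): 408, 421, 547, 447, 599, 475, 562, 518, 409, 556
Mean correct RT = 4942/10 = 494.2000 ms
Proportion correct = 10/12
IES = 494.2000 / (10/12) = 593.040 ms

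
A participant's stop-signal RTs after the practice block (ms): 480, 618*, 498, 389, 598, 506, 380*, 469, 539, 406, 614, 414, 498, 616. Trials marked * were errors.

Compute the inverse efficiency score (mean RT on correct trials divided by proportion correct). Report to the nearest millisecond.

Correct trials (n=12): 480, 498, 389, 598, 506, 469, 539, 406, 614, 414, 498, 616
Mean correct RT = 6027/12 = 502.2500 ms
Proportion correct = 12/14
IES = 502.2500 / (12/14) = 585.958 ms

586 ms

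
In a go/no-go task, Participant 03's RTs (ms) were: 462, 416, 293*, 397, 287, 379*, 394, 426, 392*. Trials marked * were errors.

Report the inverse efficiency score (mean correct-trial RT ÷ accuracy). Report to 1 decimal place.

Correct trials (n=6): 462, 416, 397, 287, 394, 426
Mean correct RT = 2382/6 = 397.0000 ms
Proportion correct = 6/9
IES = 397.0000 / (6/9) = 595.500 ms

595.5 ms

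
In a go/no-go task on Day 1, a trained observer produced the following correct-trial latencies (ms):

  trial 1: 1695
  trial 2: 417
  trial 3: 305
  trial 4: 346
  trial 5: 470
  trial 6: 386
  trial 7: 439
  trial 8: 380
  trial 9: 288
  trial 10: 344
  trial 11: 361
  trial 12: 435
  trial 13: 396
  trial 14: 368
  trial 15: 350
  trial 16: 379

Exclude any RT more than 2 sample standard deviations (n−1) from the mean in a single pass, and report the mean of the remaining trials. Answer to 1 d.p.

n = 16, ΣRT = 7359, M = 459.938
Σ(x−M)² = 1661198.94; s = √(1661198.94/15) = 332.786
Cutoffs: 459.938 ± 2·332.786 → [-205.6, 1125.5]
Outside: 1695 → excluded.
Retained (n=15): Σ = 5664, mean = 5664/15 = 377.600

377.6 ms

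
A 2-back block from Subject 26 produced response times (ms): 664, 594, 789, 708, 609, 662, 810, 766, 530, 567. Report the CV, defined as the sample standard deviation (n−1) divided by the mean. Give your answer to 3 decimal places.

n = 10, Σ = 6699, M = 669.9000
Σ(x−M)² = 84226.900; s = √(84226.900/9) = 96.7396
CV = 96.7396 / 669.9000 = 0.14441

0.144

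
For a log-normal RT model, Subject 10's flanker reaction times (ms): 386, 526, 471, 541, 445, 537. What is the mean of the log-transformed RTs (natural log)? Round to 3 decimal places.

6.176

ln(RT): 5.9558, 6.2653, 6.1549, 6.2934, 6.0981, 6.2860
Σ ln(RT) = 37.0535
Mean = 37.0535/6 = 6.17558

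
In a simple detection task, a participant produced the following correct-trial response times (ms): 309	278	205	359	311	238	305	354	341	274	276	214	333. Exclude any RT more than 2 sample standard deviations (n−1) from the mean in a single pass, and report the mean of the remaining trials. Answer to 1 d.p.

292.1 ms

n = 13, ΣRT = 3797, M = 292.077
Σ(x−M)² = 30578.92; s = √(30578.92/12) = 50.480
Cutoffs: 292.077 ± 2·50.480 → [191.1, 393.0]
No RTs fall outside the cutoffs; all 13 retained. Mean = 3797/13 = 292.077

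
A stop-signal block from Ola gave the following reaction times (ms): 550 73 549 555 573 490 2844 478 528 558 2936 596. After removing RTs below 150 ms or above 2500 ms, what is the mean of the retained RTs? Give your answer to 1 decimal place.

Excluded: 73, 2844, 2936
Retained (n=9): Σ = 4877
Mean = 4877/9 = 541.8889

541.9 ms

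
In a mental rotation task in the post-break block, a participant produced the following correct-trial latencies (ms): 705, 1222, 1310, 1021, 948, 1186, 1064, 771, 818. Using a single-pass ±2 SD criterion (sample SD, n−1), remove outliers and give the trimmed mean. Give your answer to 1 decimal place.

n = 9, ΣRT = 9045, M = 1005.000
Σ(x−M)² = 359586.00; s = √(359586.00/8) = 212.010
Cutoffs: 1005.000 ± 2·212.010 → [581.0, 1429.0]
No RTs fall outside the cutoffs; all 9 retained. Mean = 9045/9 = 1005.000

1005.0 ms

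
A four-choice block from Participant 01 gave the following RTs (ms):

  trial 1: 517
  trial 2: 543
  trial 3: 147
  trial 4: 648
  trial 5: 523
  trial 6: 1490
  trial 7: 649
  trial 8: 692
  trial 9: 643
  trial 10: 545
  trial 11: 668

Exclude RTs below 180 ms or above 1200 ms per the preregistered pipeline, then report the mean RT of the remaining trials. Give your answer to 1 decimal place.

603.1 ms

Excluded: 147, 1490
Retained (n=9): Σ = 5428
Mean = 5428/9 = 603.1111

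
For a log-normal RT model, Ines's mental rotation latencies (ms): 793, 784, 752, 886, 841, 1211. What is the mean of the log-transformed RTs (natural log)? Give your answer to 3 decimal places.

ln(RT): 6.6758, 6.6644, 6.6227, 6.7867, 6.7346, 7.0992
Σ ln(RT) = 40.5835
Mean = 40.5835/6 = 6.76391

6.764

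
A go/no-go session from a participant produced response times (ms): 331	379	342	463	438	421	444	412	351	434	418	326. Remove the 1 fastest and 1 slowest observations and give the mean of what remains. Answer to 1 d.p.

397.0 ms

Sorted: 326, 331, 342, 351, 379, 412, 418, 421, 434, 438, 444, 463
Drop lowest 1 (326) and highest 1 (463)
Remaining (n=10): Σ = 3970, mean = 3970/10 = 397.000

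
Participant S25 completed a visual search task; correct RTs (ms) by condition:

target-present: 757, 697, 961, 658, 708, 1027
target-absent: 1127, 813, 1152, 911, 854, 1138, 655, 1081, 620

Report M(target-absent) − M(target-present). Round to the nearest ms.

127 ms

M(target-present) = 4808/6 = 801.333
M(target-absent) = 8351/9 = 927.889
Difference = 927.889 − 801.333 = 126.556 ms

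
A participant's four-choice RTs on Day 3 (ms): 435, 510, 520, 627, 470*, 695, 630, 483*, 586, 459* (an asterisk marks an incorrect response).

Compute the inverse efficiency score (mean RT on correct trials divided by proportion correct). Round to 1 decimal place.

816.9 ms

Correct trials (n=7): 435, 510, 520, 627, 695, 630, 586
Mean correct RT = 4003/7 = 571.8571 ms
Proportion correct = 7/10
IES = 571.8571 / (7/10) = 816.939 ms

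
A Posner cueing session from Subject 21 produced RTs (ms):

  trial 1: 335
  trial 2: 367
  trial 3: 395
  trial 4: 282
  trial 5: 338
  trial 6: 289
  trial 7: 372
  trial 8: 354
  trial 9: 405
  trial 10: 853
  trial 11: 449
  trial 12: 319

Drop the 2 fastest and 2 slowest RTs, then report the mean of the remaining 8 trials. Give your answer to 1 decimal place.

Sorted: 282, 289, 319, 335, 338, 354, 367, 372, 395, 405, 449, 853
Drop lowest 2 (282, 289) and highest 2 (449, 853)
Remaining (n=8): Σ = 2885, mean = 2885/8 = 360.625

360.6 ms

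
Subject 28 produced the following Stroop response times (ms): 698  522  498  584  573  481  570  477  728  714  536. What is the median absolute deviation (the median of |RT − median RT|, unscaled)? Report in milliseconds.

Sorted: 477, 481, 498, 522, 536, 570, 573, 584, 698, 714, 728 → median = 570
|x − 570|: 128, 48, 72, 14, 3, 89, 0, 93, 158, 144, 34
Sorted deviations: 0, 3, 14, 34, 48, 72, 89, 93, 128, 144, 158 → MAD = 72

72 ms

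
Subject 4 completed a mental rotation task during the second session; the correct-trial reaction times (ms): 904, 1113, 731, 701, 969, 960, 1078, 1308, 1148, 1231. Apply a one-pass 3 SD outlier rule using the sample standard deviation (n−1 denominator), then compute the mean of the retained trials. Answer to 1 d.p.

1014.3 ms

n = 10, ΣRT = 10143, M = 1014.300
Σ(x−M)² = 360476.10; s = √(360476.10/9) = 200.132
Cutoffs: 1014.300 ± 3·200.132 → [413.9, 1614.7]
No RTs fall outside the cutoffs; all 10 retained. Mean = 10143/10 = 1014.300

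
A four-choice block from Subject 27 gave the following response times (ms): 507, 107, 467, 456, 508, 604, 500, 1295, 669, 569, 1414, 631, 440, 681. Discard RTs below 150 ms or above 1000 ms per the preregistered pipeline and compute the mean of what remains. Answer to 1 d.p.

548.4 ms

Excluded: 107, 1295, 1414
Retained (n=11): Σ = 6032
Mean = 6032/11 = 548.3636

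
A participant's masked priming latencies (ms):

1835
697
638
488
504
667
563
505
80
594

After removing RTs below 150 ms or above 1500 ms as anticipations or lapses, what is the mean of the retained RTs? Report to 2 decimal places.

582.00 ms

Excluded: 80, 1835
Retained (n=8): Σ = 4656
Mean = 4656/8 = 582.0000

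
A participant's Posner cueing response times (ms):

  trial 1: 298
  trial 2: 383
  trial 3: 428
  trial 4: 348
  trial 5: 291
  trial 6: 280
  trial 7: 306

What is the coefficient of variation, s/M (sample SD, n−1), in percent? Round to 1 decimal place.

n = 7, Σ = 2334, M = 333.4286
Σ(x−M)² = 18275.714; s = √(18275.714/6) = 55.1901
CV = 55.1901 / 333.4286 = 0.16552 = 16.552%

16.6%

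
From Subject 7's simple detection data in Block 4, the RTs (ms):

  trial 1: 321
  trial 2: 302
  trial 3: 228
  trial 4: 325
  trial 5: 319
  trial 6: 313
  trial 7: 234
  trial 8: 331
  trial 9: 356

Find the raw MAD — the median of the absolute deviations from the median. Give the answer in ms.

Sorted: 228, 234, 302, 313, 319, 321, 325, 331, 356 → median = 319
|x − 319|: 2, 17, 91, 6, 0, 6, 85, 12, 37
Sorted deviations: 0, 2, 6, 6, 12, 17, 37, 85, 91 → MAD = 12

12 ms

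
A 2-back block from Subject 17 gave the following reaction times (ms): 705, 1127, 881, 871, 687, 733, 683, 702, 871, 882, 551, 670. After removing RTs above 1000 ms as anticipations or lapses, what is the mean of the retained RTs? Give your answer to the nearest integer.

Excluded: 1127
Retained (n=11): Σ = 8236
Mean = 8236/11 = 748.7273

749 ms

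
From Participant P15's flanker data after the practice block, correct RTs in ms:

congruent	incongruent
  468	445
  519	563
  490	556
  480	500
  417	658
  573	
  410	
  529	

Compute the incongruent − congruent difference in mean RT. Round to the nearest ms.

59 ms

M(congruent) = 3886/8 = 485.750
M(incongruent) = 2722/5 = 544.400
Difference = 544.400 − 485.750 = 58.650 ms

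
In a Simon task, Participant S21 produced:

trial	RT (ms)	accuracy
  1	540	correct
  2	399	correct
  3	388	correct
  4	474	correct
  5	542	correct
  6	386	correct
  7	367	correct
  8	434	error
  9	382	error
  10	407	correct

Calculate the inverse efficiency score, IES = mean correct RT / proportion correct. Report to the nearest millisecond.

547 ms

Correct trials (n=8): 540, 399, 388, 474, 542, 386, 367, 407
Mean correct RT = 3503/8 = 437.8750 ms
Proportion correct = 8/10
IES = 437.8750 / (8/10) = 547.344 ms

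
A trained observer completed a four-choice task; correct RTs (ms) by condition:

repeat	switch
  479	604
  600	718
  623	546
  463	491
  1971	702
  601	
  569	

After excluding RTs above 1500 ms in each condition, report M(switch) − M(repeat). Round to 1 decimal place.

repeat: exclude 1971
M(repeat) = 3335/6 = 555.833
M(switch) = 3061/5 = 612.200
Difference = 612.200 − 555.833 = 56.367 ms

56.4 ms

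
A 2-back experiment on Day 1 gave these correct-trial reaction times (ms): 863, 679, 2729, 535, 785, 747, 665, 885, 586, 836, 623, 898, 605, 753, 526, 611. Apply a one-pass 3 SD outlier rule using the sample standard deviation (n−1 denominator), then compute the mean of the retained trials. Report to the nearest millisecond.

706 ms

n = 16, ΣRT = 13326, M = 832.875
Σ(x−M)² = 4060123.75; s = √(4060123.75/15) = 520.264
Cutoffs: 832.875 ± 3·520.264 → [-727.9, 2393.7]
Outside: 2729 → excluded.
Retained (n=15): Σ = 10597, mean = 10597/15 = 706.467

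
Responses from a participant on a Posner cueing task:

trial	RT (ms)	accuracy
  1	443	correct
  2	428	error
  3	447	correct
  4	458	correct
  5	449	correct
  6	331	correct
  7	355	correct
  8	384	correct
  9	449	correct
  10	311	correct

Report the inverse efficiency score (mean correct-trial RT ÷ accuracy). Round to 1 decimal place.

Correct trials (n=9): 443, 447, 458, 449, 331, 355, 384, 449, 311
Mean correct RT = 3627/9 = 403.0000 ms
Proportion correct = 9/10
IES = 403.0000 / (9/10) = 447.778 ms

447.8 ms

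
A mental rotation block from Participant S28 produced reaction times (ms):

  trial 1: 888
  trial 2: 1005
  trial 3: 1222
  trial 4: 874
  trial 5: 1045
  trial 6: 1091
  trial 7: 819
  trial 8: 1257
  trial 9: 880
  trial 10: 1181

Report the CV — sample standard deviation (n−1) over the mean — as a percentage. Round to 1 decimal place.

n = 10, Σ = 10262, M = 1026.2000
Σ(x−M)² = 227141.600; s = √(227141.600/9) = 158.8646
CV = 158.8646 / 1026.2000 = 0.15481 = 15.481%

15.5%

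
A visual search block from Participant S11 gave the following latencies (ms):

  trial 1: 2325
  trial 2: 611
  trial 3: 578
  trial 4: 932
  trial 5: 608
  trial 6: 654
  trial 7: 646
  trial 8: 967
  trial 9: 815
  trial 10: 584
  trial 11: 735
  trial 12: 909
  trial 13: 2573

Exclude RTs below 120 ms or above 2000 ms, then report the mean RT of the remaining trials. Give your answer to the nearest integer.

731 ms

Excluded: 2325, 2573
Retained (n=11): Σ = 8039
Mean = 8039/11 = 730.8182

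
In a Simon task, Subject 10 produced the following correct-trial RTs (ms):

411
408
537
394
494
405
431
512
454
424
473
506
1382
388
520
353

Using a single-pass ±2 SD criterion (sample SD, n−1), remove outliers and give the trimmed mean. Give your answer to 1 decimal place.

447.3 ms

n = 16, ΣRT = 8092, M = 505.750
Σ(x−M)² = 863561.00; s = √(863561.00/15) = 239.939
Cutoffs: 505.750 ± 2·239.939 → [25.9, 985.6]
Outside: 1382 → excluded.
Retained (n=15): Σ = 6710, mean = 6710/15 = 447.333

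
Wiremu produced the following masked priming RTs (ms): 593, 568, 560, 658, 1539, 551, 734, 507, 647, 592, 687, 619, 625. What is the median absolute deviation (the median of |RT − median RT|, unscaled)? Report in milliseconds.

51 ms

Sorted: 507, 551, 560, 568, 592, 593, 619, 625, 647, 658, 687, 734, 1539 → median = 619
|x − 619|: 26, 51, 59, 39, 920, 68, 115, 112, 28, 27, 68, 0, 6
Sorted deviations: 0, 6, 26, 27, 28, 39, 51, 59, 68, 68, 112, 115, 920 → MAD = 51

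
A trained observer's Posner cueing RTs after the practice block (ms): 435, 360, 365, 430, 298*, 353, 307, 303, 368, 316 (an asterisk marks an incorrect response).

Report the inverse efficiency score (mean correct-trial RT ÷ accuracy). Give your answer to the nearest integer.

Correct trials (n=9): 435, 360, 365, 430, 353, 307, 303, 368, 316
Mean correct RT = 3237/9 = 359.6667 ms
Proportion correct = 9/10
IES = 359.6667 / (9/10) = 399.630 ms

400 ms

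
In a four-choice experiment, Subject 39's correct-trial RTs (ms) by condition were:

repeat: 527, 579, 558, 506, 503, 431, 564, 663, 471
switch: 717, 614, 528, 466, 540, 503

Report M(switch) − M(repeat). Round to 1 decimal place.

27.8 ms

M(repeat) = 4802/9 = 533.556
M(switch) = 3368/6 = 561.333
Difference = 561.333 − 533.556 = 27.778 ms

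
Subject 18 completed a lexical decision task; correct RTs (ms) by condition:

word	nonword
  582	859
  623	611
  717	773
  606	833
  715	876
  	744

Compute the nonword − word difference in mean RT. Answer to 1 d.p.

134.1 ms

M(word) = 3243/5 = 648.600
M(nonword) = 4696/6 = 782.667
Difference = 782.667 − 648.600 = 134.067 ms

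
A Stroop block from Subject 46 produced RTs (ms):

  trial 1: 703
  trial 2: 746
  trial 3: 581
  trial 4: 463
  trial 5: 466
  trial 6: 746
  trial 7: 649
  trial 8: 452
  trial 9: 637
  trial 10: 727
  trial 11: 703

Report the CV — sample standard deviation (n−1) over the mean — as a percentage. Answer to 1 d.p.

n = 11, Σ = 6873, M = 624.8182
Σ(x−M)² = 135963.636; s = √(135963.636/10) = 116.6034
CV = 116.6034 / 624.8182 = 0.18662 = 18.662%

18.7%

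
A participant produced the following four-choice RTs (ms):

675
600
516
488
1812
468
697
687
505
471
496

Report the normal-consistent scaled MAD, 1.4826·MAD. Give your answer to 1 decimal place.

Sorted: 468, 471, 488, 496, 505, 516, 600, 675, 687, 697, 1812 → median = 516
|x − 516| sorted: 0, 11, 20, 28, 45, 48, 84, 159, 171, 181, 1296 → MAD = 48
Robust SD ≈ 1.4826 × 48 = 71.165

71.2 ms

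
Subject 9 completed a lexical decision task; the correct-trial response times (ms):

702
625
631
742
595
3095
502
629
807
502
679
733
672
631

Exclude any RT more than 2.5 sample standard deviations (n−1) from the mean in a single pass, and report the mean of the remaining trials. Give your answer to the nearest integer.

650 ms

n = 14, ΣRT = 11545, M = 824.643
Σ(x−M)² = 5643675.21; s = √(5643675.21/13) = 658.885
Cutoffs: 824.643 ± 2.5·658.885 → [-822.6, 2471.9]
Outside: 3095 → excluded.
Retained (n=13): Σ = 8450, mean = 8450/13 = 650.000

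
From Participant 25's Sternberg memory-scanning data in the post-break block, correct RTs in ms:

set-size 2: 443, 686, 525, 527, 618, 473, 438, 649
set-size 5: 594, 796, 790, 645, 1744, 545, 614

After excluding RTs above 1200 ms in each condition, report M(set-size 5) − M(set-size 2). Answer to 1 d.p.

119.1 ms

set-size 5: exclude 1744
M(set-size 2) = 4359/8 = 544.875
M(set-size 5) = 3984/6 = 664.000
Difference = 664.000 − 544.875 = 119.125 ms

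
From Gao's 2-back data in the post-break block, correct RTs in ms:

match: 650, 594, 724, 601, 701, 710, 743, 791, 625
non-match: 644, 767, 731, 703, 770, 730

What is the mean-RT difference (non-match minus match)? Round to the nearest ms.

42 ms

M(match) = 6139/9 = 682.111
M(non-match) = 4345/6 = 724.167
Difference = 724.167 − 682.111 = 42.056 ms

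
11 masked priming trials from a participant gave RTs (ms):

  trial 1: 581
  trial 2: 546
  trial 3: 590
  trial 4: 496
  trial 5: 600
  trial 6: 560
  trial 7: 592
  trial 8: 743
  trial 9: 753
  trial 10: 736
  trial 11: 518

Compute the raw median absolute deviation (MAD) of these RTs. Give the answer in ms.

Sorted: 496, 518, 546, 560, 581, 590, 592, 600, 736, 743, 753 → median = 590
|x − 590|: 9, 44, 0, 94, 10, 30, 2, 153, 163, 146, 72
Sorted deviations: 0, 2, 9, 10, 30, 44, 72, 94, 146, 153, 163 → MAD = 44

44 ms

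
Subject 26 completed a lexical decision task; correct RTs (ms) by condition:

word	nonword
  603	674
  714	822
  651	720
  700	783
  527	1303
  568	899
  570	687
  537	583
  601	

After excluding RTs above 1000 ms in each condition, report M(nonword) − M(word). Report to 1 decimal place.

130.4 ms

nonword: exclude 1303
M(word) = 5471/9 = 607.889
M(nonword) = 5168/7 = 738.286
Difference = 738.286 − 607.889 = 130.397 ms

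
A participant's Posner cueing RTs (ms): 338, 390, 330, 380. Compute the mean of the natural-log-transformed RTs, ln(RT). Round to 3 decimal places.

ln(RT): 5.8230, 5.9661, 5.7991, 5.9402
Σ ln(RT) = 23.5285
Mean = 23.5285/4 = 5.88211

5.882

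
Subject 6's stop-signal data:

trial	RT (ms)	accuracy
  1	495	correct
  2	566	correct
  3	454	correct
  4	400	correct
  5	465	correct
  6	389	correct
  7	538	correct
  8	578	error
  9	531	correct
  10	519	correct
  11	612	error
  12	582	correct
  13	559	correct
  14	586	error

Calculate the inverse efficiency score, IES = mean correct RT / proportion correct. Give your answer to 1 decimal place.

Correct trials (n=11): 495, 566, 454, 400, 465, 389, 538, 531, 519, 582, 559
Mean correct RT = 5498/11 = 499.8182 ms
Proportion correct = 11/14
IES = 499.8182 / (11/14) = 636.132 ms

636.1 ms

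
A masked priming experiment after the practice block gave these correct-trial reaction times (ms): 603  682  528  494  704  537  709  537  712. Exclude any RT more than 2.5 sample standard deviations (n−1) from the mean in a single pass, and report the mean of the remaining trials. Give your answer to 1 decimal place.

n = 9, ΣRT = 5506, M = 611.778
Σ(x−M)² = 65083.56; s = √(65083.56/8) = 90.197
Cutoffs: 611.778 ± 2.5·90.197 → [386.3, 837.3]
No RTs fall outside the cutoffs; all 9 retained. Mean = 5506/9 = 611.778

611.8 ms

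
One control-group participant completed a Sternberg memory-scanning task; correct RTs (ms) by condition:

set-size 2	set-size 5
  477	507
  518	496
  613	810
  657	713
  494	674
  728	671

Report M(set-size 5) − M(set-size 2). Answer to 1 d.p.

64.0 ms

M(set-size 2) = 3487/6 = 581.167
M(set-size 5) = 3871/6 = 645.167
Difference = 645.167 − 581.167 = 64.000 ms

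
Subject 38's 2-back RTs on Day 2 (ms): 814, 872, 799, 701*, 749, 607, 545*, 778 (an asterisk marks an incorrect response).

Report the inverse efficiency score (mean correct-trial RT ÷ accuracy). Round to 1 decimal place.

Correct trials (n=6): 814, 872, 799, 749, 607, 778
Mean correct RT = 4619/6 = 769.8333 ms
Proportion correct = 6/8
IES = 769.8333 / (6/8) = 1026.444 ms

1026.4 ms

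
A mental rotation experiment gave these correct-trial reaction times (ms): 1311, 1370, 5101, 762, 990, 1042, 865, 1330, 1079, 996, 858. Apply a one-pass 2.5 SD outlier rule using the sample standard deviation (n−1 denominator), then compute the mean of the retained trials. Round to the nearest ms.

1060 ms

n = 11, ΣRT = 15704, M = 1427.636
Σ(x−M)² = 15252274.55; s = √(15252274.55/10) = 1235.001
Cutoffs: 1427.636 ± 2.5·1235.001 → [-1659.9, 4515.1]
Outside: 5101 → excluded.
Retained (n=10): Σ = 10603, mean = 10603/10 = 1060.300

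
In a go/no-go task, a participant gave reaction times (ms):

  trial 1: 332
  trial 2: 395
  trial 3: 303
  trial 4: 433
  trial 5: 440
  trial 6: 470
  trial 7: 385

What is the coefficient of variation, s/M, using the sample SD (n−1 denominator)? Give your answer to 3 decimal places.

0.152

n = 7, Σ = 2758, M = 394.0000
Σ(x−M)² = 21620.000; s = √(21620.000/6) = 60.0278
CV = 60.0278 / 394.0000 = 0.15235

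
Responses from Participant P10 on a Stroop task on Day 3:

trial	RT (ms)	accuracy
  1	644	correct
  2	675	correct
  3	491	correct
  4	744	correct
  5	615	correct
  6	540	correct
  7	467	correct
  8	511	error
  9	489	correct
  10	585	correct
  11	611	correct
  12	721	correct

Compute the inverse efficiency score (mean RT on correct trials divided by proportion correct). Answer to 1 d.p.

Correct trials (n=11): 644, 675, 491, 744, 615, 540, 467, 489, 585, 611, 721
Mean correct RT = 6582/11 = 598.3636 ms
Proportion correct = 11/12
IES = 598.3636 / (11/12) = 652.760 ms

652.8 ms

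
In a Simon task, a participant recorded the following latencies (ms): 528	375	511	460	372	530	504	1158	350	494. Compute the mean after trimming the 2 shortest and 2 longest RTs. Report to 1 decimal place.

478.7 ms

Sorted: 350, 372, 375, 460, 494, 504, 511, 528, 530, 1158
Drop lowest 2 (350, 372) and highest 2 (530, 1158)
Remaining (n=6): Σ = 2872, mean = 2872/6 = 478.667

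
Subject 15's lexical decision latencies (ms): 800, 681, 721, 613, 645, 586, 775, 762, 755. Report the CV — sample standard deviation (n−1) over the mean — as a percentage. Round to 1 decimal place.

n = 9, Σ = 6338, M = 704.2222
Σ(x−M)² = 46725.556; s = √(46725.556/8) = 76.4244
CV = 76.4244 / 704.2222 = 0.10852 = 10.852%

10.9%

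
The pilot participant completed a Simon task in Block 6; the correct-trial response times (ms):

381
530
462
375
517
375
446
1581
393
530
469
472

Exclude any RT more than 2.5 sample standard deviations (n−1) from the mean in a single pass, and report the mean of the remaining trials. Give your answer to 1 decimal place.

n = 12, ΣRT = 6531, M = 544.250
Σ(x−M)² = 1210118.25; s = √(1210118.25/11) = 331.679
Cutoffs: 544.250 ± 2.5·331.679 → [-284.9, 1373.4]
Outside: 1581 → excluded.
Retained (n=11): Σ = 4950, mean = 4950/11 = 450.000

450.0 ms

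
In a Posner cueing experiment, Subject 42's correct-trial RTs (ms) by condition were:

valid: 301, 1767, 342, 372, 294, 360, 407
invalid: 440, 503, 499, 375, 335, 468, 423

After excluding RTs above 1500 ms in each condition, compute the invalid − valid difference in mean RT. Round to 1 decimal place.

88.7 ms

valid: exclude 1767
M(valid) = 2076/6 = 346.000
M(invalid) = 3043/7 = 434.714
Difference = 434.714 − 346.000 = 88.714 ms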